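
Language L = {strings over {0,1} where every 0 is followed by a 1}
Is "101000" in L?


'00' present: True; ends with '0': True

No, "101000" is not in L


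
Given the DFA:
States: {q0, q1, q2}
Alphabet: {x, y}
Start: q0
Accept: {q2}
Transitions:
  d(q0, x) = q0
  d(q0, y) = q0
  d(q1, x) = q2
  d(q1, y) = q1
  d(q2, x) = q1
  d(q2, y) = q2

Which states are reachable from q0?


BFS from q0:
  layer 0: {q0}

{q0}


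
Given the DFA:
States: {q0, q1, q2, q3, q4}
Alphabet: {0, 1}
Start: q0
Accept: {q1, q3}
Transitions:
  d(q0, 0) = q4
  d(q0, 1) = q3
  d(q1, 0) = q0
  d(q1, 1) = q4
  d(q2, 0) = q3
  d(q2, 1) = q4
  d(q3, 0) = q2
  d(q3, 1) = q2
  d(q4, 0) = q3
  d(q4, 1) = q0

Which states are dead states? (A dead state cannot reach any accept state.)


Forward reachability from each state:
  q0 -> reaches accept state q3 (live)
  q1 -> reaches accept state q1 (live)
  q2 -> reaches accept state q3 (live)
  q3 -> reaches accept state q3 (live)
  q4 -> reaches accept state q3 (live)

None (all states can reach an accept state)


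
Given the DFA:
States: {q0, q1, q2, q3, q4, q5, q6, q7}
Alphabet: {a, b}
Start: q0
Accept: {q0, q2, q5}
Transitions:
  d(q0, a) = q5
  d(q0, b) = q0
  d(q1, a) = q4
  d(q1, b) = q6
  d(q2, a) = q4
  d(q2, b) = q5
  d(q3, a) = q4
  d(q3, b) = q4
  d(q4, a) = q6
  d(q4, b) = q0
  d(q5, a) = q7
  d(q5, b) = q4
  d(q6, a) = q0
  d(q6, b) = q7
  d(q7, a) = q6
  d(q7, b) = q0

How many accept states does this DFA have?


Accept states listed: {q0, q2, q5}
Counting: q0(1) q2(2) q5(3)

3


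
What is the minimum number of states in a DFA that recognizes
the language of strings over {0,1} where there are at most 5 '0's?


States: count = 0, 1, ..., 5 (all accepting; 6 states), plus a dead state for count > 5.
Total: 6 + 1 = 7.

7


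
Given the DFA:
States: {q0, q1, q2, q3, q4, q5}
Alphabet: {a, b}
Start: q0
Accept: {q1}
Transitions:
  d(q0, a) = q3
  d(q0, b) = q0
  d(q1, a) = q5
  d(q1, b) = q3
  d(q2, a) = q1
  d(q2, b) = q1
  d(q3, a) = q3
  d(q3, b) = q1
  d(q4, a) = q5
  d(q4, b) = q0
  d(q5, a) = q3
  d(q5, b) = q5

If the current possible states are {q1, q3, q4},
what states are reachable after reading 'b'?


Apply transition on 'b' from each current state:
  d(q1, b) = q3
  d(q3, b) = q1
  d(q4, b) = q0

{q0, q1, q3}


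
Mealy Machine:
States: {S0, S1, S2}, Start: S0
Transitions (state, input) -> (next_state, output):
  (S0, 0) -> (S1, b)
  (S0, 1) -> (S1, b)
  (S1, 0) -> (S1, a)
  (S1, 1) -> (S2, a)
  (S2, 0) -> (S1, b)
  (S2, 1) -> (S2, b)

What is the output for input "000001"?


Step-by-step:
  (S0, 0) -> (S1, b)
  (S1, 0) -> (S1, a)
  (S1, 0) -> (S1, a)
  (S1, 0) -> (S1, a)
  (S1, 0) -> (S1, a)
  (S1, 1) -> (S2, a)

"baaaaa"


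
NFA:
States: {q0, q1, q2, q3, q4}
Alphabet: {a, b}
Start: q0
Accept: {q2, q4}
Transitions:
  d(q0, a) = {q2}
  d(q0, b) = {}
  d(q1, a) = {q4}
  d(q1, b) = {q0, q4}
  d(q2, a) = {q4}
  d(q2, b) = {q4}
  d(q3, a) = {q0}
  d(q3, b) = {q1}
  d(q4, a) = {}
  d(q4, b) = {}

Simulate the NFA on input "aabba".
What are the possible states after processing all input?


Start: {q0}
  --a--> {q2}
  --a--> {q4}
  --b--> {}
  --b--> {}
  --a--> {}

{} (empty set, no valid transitions)


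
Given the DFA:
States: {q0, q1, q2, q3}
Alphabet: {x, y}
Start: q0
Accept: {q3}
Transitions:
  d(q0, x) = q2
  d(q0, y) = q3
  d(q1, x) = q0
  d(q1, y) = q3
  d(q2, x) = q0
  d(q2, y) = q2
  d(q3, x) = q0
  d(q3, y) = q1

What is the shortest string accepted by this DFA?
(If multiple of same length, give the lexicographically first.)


BFS by string length (lex-first path to each state shown):
  len 0: q0<-""
  len 1: q2<-"x", q3<-"y"
Found accept state at length 1.

"y"


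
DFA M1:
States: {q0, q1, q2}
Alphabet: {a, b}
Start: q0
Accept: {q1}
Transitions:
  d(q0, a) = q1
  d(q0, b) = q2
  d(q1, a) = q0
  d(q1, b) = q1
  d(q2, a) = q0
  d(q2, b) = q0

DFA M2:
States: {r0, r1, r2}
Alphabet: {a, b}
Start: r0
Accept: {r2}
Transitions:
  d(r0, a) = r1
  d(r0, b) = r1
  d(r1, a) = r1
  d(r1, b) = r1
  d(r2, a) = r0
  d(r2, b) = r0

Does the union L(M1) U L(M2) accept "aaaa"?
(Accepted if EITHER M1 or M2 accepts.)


M1: final=q0 accepted=False
M2: final=r1 accepted=False

No, union rejects (neither accepts)


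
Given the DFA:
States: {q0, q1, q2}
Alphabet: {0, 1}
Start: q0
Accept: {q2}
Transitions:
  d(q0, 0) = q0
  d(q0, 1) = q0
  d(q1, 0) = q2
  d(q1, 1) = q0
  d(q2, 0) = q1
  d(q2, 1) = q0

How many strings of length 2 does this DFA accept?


Enumerating all length-2 strings:
  "00" -> q0 [reject]
  "01" -> q0 [reject]
  "10" -> q0 [reject]
  "11" -> q0 [reject]

0 out of 4


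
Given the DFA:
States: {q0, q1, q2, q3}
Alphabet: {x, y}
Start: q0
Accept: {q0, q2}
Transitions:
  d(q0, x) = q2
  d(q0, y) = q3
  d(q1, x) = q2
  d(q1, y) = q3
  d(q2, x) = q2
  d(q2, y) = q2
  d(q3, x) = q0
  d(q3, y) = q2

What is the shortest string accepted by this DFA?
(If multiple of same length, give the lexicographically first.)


BFS by string length (lex-first path to each state shown):
  len 0: q0<-""
Found accept state at length 0.

"" (empty string)


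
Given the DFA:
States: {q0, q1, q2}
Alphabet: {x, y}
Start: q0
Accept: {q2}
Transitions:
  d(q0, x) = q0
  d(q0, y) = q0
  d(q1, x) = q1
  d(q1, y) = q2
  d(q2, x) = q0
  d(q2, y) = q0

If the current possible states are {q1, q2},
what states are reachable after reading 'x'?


Apply transition on 'x' from each current state:
  d(q1, x) = q1
  d(q2, x) = q0

{q0, q1}


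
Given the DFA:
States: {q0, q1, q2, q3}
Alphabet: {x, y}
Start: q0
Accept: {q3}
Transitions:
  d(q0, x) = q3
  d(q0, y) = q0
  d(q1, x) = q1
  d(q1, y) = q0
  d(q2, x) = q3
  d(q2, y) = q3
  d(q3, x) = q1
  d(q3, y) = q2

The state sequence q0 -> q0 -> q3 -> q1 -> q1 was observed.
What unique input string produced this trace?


Trace back each transition to find the symbol:
  q0 --[y]--> q0
  q0 --[x]--> q3
  q3 --[x]--> q1
  q1 --[x]--> q1

"yxxx"


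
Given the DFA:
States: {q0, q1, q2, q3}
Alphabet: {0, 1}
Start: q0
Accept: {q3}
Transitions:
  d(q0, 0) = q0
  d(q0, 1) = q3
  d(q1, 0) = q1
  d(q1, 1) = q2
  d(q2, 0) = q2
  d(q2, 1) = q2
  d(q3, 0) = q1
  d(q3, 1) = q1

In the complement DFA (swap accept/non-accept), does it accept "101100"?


Trace: q0 -> q3 -> q1 -> q2 -> q2 -> q2 -> q2
Final: q2
Original accept: {q3}
Complement: q2 is not in original accept

Yes, complement accepts (original rejects)


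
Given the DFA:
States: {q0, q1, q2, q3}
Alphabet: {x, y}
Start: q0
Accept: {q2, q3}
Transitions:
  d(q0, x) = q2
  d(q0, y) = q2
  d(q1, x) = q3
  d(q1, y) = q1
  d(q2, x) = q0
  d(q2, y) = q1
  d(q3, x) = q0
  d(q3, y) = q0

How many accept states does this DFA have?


Accept states listed: {q2, q3}
Counting: q2(1) q3(2)

2


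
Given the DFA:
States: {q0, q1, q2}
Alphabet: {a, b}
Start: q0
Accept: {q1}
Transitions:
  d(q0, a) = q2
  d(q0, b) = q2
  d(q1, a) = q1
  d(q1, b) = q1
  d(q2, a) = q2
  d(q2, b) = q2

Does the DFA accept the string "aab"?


Trace: q0 -> q2 -> q2 -> q2
Final state: q2
Accept states: {q1}

No, rejected (final state q2 is not an accept state)


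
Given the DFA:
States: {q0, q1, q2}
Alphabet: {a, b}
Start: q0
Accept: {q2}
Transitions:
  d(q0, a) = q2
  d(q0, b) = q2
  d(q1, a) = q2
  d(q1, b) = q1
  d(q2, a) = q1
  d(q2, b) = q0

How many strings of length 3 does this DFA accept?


Enumerating all length-3 strings:
  "aaa" -> q2 [accept]
  "aab" -> q1 [reject]
  "aba" -> q2 [accept]
  "abb" -> q2 [accept]
  "baa" -> q2 [accept]
  "bab" -> q1 [reject]
  "bba" -> q2 [accept]
  "bbb" -> q2 [accept]

6 out of 8


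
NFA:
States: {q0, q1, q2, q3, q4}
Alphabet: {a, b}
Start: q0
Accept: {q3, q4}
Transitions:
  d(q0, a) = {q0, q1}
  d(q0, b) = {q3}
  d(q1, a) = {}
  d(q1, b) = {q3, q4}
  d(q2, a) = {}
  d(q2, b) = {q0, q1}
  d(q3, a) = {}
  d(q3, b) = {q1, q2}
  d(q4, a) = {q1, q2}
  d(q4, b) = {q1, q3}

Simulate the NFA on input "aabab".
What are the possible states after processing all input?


Start: {q0}
  --a--> {q0, q1}
  --a--> {q0, q1}
  --b--> {q3, q4}
  --a--> {q1, q2}
  --b--> {q0, q1, q3, q4}

{q0, q1, q3, q4}


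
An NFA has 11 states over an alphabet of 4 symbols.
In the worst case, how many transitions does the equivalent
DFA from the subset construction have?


Subset construction: one DFA state per subset of NFA states = 2^11 = 2048 states.
Each DFA state has 4 outgoing transitions: 2048 * 4 = 8192

8192


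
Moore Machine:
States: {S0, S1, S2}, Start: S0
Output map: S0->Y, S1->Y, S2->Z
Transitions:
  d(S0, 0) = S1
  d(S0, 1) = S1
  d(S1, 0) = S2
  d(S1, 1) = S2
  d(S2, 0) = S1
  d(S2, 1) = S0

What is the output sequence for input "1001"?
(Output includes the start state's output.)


Start: S0 (output Y)
  --1--> S1 (output Y)
  --0--> S2 (output Z)
  --0--> S1 (output Y)
  --1--> S2 (output Z)

"YYZYZ"


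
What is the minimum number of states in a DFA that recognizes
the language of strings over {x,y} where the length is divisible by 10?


States track (length) mod 10.
Need 10 states: one per remainder 0..9; accept = remainder 0.

10


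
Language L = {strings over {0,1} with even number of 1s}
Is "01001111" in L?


count('1') = 5; 5 mod 2 = 1

No, "01001111" is not in L


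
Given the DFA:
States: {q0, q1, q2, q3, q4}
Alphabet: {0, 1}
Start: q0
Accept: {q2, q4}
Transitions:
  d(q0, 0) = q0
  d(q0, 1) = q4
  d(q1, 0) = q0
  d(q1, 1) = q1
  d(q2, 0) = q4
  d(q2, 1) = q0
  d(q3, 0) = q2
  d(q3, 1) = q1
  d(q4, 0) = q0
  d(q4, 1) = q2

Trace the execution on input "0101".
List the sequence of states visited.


Input: 0101
d(q0, 0) = q0
d(q0, 1) = q4
d(q4, 0) = q0
d(q0, 1) = q4


q0 -> q0 -> q4 -> q0 -> q4


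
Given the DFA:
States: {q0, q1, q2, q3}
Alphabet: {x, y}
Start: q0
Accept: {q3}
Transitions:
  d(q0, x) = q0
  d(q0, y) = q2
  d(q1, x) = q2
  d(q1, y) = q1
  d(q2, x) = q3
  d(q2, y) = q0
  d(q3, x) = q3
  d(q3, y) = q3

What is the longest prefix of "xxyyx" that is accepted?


Run the DFA, marking each prefix where the state is accepting:
  "" -> q0 [reject]
  "x" -> q0 [reject]
  "xx" -> q0 [reject]
  "xxy" -> q2 [reject]
  "xxyy" -> q0 [reject]
  "xxyyx" -> q0 [reject]

No prefix is accepted


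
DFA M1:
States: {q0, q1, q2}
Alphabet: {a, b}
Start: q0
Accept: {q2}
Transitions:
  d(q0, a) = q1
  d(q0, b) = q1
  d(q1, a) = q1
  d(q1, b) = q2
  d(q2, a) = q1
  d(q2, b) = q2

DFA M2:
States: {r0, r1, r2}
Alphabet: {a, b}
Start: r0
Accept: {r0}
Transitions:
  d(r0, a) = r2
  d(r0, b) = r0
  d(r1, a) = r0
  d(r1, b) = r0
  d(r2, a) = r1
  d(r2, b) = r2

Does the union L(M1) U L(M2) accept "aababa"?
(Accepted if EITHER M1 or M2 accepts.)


M1: final=q1 accepted=False
M2: final=r1 accepted=False

No, union rejects (neither accepts)


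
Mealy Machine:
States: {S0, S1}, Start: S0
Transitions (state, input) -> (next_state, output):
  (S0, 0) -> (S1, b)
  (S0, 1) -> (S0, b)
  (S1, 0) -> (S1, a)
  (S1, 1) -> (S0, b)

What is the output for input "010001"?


Step-by-step:
  (S0, 0) -> (S1, b)
  (S1, 1) -> (S0, b)
  (S0, 0) -> (S1, b)
  (S1, 0) -> (S1, a)
  (S1, 0) -> (S1, a)
  (S1, 1) -> (S0, b)

"bbbaab"


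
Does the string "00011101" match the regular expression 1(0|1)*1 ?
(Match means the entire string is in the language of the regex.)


|string| = 8; first = '0'; last = '1'

No, "00011101" does not match 1(0|1)*1


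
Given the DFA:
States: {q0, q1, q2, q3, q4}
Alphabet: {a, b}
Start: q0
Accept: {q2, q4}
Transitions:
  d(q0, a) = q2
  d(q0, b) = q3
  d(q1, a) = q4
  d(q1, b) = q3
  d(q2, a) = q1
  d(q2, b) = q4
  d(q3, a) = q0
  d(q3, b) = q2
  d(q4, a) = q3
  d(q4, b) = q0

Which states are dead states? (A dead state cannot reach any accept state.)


Forward reachability from each state:
  q0 -> reaches accept state q2 (live)
  q1 -> reaches accept state q2 (live)
  q2 -> reaches accept state q2 (live)
  q3 -> reaches accept state q2 (live)
  q4 -> reaches accept state q2 (live)

None (all states can reach an accept state)


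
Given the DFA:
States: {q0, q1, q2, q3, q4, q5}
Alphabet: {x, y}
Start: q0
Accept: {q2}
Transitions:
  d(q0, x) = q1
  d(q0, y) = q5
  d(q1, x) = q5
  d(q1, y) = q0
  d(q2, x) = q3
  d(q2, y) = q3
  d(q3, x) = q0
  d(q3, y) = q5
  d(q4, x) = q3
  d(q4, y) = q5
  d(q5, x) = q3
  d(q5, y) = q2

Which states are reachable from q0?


BFS from q0:
  layer 0: {q0}
  layer 1: {q1, q5}
  layer 2: {q2, q3}

{q0, q1, q2, q3, q5}


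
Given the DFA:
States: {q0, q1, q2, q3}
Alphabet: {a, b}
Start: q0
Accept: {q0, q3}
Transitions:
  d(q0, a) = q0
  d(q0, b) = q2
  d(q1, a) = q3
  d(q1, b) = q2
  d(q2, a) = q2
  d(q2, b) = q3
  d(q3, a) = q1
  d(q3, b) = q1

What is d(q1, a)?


Looking up transition d(q1, a)

q3


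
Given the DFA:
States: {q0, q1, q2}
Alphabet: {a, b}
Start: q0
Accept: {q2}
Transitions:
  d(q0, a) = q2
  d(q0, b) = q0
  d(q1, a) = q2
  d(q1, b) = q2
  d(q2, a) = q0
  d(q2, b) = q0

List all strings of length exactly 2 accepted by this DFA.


All strings of length 2: 4 total
Accepted: 1

"ba"


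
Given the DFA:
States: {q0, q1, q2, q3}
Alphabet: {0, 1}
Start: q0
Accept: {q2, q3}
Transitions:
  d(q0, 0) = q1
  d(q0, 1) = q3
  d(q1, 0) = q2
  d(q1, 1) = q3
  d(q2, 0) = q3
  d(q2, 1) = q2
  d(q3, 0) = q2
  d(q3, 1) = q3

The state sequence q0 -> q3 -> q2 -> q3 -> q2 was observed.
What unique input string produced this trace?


Trace back each transition to find the symbol:
  q0 --[1]--> q3
  q3 --[0]--> q2
  q2 --[0]--> q3
  q3 --[0]--> q2

"1000"


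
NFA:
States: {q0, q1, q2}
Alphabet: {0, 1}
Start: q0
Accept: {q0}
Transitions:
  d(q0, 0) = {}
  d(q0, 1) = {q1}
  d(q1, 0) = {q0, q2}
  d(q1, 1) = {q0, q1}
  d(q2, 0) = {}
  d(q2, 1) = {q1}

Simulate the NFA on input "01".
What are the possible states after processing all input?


Start: {q0}
  --0--> {}
  --1--> {}

{} (empty set, no valid transitions)


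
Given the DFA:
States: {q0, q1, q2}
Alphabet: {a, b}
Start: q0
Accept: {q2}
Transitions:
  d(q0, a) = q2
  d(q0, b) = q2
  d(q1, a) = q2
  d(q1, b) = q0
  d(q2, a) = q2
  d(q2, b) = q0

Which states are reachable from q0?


BFS from q0:
  layer 0: {q0}
  layer 1: {q2}

{q0, q2}


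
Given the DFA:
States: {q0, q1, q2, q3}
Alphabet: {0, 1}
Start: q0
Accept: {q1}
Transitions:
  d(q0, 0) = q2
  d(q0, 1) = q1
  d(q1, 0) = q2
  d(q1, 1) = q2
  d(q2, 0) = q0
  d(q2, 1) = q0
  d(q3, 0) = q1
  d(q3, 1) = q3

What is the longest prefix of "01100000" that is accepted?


Run the DFA, marking each prefix where the state is accepting:
  "" -> q0 [reject]
  "0" -> q2 [reject]
  "01" -> q0 [reject]
  "011" -> q1 [accept]
  "0110" -> q2 [reject]
  "01100" -> q0 [reject]
  "011000" -> q2 [reject]
  "0110000" -> q0 [reject]
  "01100000" -> q2 [reject]

"011"


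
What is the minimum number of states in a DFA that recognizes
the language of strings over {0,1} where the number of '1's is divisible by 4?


States track (count of '1') mod 4.
Need 4 states: one per remainder 0..3; accept = remainder 0.

4


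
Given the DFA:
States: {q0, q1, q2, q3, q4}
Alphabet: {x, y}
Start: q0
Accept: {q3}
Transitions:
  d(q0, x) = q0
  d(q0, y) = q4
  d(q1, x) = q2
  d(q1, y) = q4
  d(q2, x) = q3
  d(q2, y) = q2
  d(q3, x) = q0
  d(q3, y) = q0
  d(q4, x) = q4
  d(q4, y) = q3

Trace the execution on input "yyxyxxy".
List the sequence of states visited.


Input: yyxyxxy
d(q0, y) = q4
d(q4, y) = q3
d(q3, x) = q0
d(q0, y) = q4
d(q4, x) = q4
d(q4, x) = q4
d(q4, y) = q3


q0 -> q4 -> q3 -> q0 -> q4 -> q4 -> q4 -> q3


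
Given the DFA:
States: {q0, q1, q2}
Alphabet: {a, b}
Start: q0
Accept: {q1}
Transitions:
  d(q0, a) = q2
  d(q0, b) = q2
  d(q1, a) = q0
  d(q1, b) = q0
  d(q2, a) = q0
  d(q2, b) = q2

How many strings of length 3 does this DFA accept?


Enumerating all length-3 strings:
  "aaa" -> q2 [reject]
  "aab" -> q2 [reject]
  "aba" -> q0 [reject]
  "abb" -> q2 [reject]
  "baa" -> q2 [reject]
  "bab" -> q2 [reject]
  "bba" -> q0 [reject]
  "bbb" -> q2 [reject]

0 out of 8


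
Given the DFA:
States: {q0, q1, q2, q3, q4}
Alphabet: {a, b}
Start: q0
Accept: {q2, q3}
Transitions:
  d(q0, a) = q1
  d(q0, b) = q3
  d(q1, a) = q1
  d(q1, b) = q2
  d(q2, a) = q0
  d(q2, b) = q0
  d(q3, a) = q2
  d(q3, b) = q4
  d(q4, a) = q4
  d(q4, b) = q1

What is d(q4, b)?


Looking up transition d(q4, b)

q1


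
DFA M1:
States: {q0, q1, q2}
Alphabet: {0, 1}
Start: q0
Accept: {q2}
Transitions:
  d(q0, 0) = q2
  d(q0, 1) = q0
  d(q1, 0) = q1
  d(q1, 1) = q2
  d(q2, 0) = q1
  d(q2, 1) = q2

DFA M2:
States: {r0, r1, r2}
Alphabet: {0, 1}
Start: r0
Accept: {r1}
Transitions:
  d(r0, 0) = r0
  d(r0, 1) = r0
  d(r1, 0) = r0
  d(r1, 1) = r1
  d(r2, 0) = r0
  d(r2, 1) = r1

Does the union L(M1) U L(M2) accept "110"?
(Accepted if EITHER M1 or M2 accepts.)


M1: final=q2 accepted=True
M2: final=r0 accepted=False

Yes, union accepts


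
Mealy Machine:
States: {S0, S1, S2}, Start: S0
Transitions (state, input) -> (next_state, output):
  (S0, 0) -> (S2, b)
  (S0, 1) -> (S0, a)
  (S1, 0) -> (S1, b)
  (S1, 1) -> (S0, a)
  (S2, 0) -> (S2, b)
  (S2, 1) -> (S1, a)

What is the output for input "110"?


Step-by-step:
  (S0, 1) -> (S0, a)
  (S0, 1) -> (S0, a)
  (S0, 0) -> (S2, b)

"aab"


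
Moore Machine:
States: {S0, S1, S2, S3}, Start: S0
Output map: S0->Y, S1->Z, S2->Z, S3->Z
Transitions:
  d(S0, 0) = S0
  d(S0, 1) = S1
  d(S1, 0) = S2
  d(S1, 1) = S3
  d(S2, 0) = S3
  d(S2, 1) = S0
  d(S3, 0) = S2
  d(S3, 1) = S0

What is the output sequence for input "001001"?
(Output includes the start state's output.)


Start: S0 (output Y)
  --0--> S0 (output Y)
  --0--> S0 (output Y)
  --1--> S1 (output Z)
  --0--> S2 (output Z)
  --0--> S3 (output Z)
  --1--> S0 (output Y)

"YYYZZZY"


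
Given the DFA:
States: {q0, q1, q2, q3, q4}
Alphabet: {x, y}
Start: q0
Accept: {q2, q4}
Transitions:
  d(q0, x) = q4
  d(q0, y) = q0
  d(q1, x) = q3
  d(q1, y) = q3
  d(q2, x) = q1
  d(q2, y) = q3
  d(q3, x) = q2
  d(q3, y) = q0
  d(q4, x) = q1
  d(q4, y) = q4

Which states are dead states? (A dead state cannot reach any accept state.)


Forward reachability from each state:
  q0 -> reaches accept state q2 (live)
  q1 -> reaches accept state q2 (live)
  q2 -> reaches accept state q2 (live)
  q3 -> reaches accept state q2 (live)
  q4 -> reaches accept state q2 (live)

None (all states can reach an accept state)


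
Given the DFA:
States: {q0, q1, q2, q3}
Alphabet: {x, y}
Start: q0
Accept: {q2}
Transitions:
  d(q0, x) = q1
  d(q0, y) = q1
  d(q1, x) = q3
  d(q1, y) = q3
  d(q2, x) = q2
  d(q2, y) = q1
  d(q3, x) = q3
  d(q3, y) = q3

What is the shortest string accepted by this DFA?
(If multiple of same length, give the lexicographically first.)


BFS by string length (lex-first path to each state shown):
  len 0: q0<-""
  len 1: q1<-"x"
  len 2: q3<-"xx"
  len 3: q3<-"xxx"
  len 4: q3<-"xxxx"
  len 5: q3<-"xxxxx"
  len 6: q3<-"xxxxxx"
  len 7: q3<-"xxxxxxx"
  len 8: q3<-"xxxxxxxx"

No string accepted (empty language)


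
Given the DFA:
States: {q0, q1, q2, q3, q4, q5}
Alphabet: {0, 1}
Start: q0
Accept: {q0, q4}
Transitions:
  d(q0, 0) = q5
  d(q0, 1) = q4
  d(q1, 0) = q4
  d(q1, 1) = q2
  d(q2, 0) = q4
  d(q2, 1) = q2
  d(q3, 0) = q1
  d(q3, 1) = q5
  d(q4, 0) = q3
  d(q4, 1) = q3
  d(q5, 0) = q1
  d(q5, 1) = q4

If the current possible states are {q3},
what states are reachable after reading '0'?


Apply transition on '0' from each current state:
  d(q3, 0) = q1

{q1}


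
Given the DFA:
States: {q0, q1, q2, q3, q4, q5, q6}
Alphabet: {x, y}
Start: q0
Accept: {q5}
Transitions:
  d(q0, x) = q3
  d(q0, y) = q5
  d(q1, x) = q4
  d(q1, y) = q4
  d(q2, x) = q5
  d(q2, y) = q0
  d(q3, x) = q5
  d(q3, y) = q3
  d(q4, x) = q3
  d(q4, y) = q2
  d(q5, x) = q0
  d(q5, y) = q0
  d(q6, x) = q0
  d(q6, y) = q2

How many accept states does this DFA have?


Accept states listed: {q5}
Counting: q5(1)

1


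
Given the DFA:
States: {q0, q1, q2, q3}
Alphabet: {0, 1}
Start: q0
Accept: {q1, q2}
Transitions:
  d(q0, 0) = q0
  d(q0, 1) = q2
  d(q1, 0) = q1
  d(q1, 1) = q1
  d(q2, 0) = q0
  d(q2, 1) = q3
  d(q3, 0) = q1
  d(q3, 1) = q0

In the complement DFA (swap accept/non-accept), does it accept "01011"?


Trace: q0 -> q0 -> q2 -> q0 -> q2 -> q3
Final: q3
Original accept: {q1, q2}
Complement: q3 is not in original accept

Yes, complement accepts (original rejects)


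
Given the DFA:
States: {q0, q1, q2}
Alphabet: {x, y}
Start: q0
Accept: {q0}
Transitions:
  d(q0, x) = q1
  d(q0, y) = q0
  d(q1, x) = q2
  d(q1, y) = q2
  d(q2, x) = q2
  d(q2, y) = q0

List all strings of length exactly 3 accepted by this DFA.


All strings of length 3: 8 total
Accepted: 3

"xxy", "xyy", "yyy"


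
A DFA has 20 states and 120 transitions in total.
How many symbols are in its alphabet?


Each state has exactly one transition per symbol.
|alphabet| = transitions / states = 120 / 20 = 6

6


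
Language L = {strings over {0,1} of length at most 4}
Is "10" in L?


length = 2

Yes, "10" is in L


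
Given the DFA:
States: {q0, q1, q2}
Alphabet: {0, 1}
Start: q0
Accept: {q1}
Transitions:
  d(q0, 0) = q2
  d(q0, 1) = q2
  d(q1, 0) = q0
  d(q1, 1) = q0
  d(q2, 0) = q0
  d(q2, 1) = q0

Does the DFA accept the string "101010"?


Trace: q0 -> q2 -> q0 -> q2 -> q0 -> q2 -> q0
Final state: q0
Accept states: {q1}

No, rejected (final state q0 is not an accept state)


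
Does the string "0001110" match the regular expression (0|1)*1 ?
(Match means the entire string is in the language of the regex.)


|string| = 7; first = '0'; last = '0'

No, "0001110" does not match (0|1)*1


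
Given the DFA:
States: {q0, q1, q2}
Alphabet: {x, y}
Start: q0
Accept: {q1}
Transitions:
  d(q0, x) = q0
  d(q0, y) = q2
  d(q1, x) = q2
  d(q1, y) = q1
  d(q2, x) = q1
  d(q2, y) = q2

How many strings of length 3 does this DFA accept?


Enumerating all length-3 strings:
  "xxx" -> q0 [reject]
  "xxy" -> q2 [reject]
  "xyx" -> q1 [accept]
  "xyy" -> q2 [reject]
  "yxx" -> q2 [reject]
  "yxy" -> q1 [accept]
  "yyx" -> q1 [accept]
  "yyy" -> q2 [reject]

3 out of 8


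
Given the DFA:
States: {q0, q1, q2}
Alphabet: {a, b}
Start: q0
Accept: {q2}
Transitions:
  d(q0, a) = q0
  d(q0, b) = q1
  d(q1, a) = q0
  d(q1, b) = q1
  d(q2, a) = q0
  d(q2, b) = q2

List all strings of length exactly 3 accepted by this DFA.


All strings of length 3: 8 total
Accepted: 0

None


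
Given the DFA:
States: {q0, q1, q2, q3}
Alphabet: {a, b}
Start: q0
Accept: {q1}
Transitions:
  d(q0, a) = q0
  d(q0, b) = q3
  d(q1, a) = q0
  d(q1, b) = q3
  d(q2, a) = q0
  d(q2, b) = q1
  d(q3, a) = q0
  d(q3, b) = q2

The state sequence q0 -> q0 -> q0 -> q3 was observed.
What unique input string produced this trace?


Trace back each transition to find the symbol:
  q0 --[a]--> q0
  q0 --[a]--> q0
  q0 --[b]--> q3

"aab"


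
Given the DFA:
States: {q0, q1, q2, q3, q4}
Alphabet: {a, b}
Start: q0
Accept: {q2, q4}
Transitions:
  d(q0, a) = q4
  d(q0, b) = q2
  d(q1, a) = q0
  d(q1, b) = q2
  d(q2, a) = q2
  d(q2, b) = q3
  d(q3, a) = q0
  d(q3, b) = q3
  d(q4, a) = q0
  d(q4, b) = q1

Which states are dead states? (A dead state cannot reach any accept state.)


Forward reachability from each state:
  q0 -> reaches accept state q2 (live)
  q1 -> reaches accept state q2 (live)
  q2 -> reaches accept state q2 (live)
  q3 -> reaches accept state q2 (live)
  q4 -> reaches accept state q2 (live)

None (all states can reach an accept state)


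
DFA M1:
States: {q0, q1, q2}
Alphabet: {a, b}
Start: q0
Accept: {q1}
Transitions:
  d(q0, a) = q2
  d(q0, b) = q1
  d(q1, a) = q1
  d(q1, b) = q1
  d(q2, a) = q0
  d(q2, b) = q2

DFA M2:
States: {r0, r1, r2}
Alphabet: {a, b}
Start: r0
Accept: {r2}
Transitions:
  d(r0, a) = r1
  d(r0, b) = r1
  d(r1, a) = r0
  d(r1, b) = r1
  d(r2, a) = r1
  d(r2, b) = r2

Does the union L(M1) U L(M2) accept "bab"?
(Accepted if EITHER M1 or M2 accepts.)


M1: final=q1 accepted=True
M2: final=r1 accepted=False

Yes, union accepts


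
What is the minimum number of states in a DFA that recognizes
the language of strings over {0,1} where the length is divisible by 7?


States track (length) mod 7.
Need 7 states: one per remainder 0..6; accept = remainder 0.

7


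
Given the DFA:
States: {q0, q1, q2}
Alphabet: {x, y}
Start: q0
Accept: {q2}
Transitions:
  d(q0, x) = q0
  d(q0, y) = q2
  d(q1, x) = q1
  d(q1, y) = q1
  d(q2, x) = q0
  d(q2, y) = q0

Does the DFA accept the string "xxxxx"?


Trace: q0 -> q0 -> q0 -> q0 -> q0 -> q0
Final state: q0
Accept states: {q2}

No, rejected (final state q0 is not an accept state)


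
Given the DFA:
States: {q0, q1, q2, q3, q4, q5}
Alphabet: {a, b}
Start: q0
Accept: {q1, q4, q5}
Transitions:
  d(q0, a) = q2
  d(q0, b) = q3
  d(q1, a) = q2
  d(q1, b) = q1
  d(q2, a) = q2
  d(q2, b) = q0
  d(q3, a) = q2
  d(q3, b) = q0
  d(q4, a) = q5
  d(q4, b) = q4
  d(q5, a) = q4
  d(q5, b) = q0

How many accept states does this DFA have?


Accept states listed: {q1, q4, q5}
Counting: q1(1) q4(2) q5(3)

3


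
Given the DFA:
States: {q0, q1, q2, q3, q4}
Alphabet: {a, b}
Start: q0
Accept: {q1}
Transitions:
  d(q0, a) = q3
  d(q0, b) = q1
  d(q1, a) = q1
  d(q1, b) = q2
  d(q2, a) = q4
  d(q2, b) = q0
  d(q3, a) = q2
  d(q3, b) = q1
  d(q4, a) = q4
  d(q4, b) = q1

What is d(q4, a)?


Looking up transition d(q4, a)

q4


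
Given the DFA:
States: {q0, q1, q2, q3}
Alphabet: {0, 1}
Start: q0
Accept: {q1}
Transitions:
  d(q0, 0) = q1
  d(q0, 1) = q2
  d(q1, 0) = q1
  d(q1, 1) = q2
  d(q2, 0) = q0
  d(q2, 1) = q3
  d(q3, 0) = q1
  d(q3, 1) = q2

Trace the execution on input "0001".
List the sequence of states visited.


Input: 0001
d(q0, 0) = q1
d(q1, 0) = q1
d(q1, 0) = q1
d(q1, 1) = q2


q0 -> q1 -> q1 -> q1 -> q2


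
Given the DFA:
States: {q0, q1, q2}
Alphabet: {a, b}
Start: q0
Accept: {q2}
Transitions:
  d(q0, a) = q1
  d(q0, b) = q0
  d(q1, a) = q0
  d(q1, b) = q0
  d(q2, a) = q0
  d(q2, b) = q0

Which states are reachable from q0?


BFS from q0:
  layer 0: {q0}
  layer 1: {q1}

{q0, q1}


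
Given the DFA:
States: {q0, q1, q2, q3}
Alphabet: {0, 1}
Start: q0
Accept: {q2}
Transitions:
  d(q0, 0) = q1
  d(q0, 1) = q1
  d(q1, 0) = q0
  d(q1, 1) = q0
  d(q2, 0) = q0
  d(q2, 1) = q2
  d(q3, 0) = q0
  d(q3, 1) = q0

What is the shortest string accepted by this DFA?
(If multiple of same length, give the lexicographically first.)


BFS by string length (lex-first path to each state shown):
  len 0: q0<-""
  len 1: q1<-"0"
  len 2: q0<-"00"
  len 3: q1<-"000"
  len 4: q0<-"0000"
  len 5: q1<-"00000"
  len 6: q0<-"000000"
  len 7: q1<-"0000000"
  len 8: q0<-"00000000"

No string accepted (empty language)


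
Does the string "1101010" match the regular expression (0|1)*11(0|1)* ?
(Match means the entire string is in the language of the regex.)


|string| = 7; first = '1'; last = '0'

Yes, "1101010" matches (0|1)*11(0|1)*


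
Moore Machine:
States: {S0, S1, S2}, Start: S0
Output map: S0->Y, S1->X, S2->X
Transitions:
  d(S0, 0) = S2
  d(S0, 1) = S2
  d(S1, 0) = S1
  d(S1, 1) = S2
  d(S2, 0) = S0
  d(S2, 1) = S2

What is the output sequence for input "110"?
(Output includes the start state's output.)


Start: S0 (output Y)
  --1--> S2 (output X)
  --1--> S2 (output X)
  --0--> S0 (output Y)

"YXXY"


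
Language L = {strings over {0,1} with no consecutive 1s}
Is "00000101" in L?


'11' does not occur

Yes, "00000101" is in L


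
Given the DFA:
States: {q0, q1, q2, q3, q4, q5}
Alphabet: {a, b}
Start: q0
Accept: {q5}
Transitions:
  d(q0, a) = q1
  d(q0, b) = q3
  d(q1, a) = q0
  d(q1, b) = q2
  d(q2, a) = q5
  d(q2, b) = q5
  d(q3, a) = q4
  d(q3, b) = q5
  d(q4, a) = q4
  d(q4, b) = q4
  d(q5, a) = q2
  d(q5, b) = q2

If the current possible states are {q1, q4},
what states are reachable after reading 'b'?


Apply transition on 'b' from each current state:
  d(q1, b) = q2
  d(q4, b) = q4

{q2, q4}


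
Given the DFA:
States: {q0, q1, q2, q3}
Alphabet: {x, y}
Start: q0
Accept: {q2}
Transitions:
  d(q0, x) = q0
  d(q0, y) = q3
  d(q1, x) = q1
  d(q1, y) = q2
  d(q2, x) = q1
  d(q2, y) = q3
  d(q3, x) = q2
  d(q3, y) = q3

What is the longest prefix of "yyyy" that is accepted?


Run the DFA, marking each prefix where the state is accepting:
  "" -> q0 [reject]
  "y" -> q3 [reject]
  "yy" -> q3 [reject]
  "yyy" -> q3 [reject]
  "yyyy" -> q3 [reject]

No prefix is accepted


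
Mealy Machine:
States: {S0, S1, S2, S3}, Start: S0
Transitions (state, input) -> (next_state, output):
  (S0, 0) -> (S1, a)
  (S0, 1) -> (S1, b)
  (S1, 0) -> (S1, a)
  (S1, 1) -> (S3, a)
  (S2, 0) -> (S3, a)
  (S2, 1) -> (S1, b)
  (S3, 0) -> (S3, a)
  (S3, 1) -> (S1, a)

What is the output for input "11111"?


Step-by-step:
  (S0, 1) -> (S1, b)
  (S1, 1) -> (S3, a)
  (S3, 1) -> (S1, a)
  (S1, 1) -> (S3, a)
  (S3, 1) -> (S1, a)

"baaaa"


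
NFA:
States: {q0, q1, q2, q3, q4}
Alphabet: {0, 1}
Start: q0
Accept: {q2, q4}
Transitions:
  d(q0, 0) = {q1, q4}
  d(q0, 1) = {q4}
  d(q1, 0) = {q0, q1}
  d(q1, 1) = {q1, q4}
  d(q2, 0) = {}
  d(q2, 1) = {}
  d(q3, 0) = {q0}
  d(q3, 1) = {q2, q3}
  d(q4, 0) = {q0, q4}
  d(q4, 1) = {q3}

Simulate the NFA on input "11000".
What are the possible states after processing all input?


Start: {q0}
  --1--> {q4}
  --1--> {q3}
  --0--> {q0}
  --0--> {q1, q4}
  --0--> {q0, q1, q4}

{q0, q1, q4}


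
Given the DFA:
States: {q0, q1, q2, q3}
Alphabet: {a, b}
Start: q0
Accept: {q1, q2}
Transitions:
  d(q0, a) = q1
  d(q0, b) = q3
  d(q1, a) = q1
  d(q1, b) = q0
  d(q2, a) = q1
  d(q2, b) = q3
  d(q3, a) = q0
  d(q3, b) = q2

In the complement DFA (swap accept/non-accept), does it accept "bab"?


Trace: q0 -> q3 -> q0 -> q3
Final: q3
Original accept: {q1, q2}
Complement: q3 is not in original accept

Yes, complement accepts (original rejects)


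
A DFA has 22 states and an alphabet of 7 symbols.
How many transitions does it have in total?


Each state has exactly one transition per symbol.
22 * 7 = 154

154


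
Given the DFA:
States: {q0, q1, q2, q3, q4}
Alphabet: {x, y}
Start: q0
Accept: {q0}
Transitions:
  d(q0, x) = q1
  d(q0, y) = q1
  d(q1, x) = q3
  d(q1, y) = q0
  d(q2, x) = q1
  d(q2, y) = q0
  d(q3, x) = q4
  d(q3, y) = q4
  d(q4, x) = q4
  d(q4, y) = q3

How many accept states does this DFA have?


Accept states listed: {q0}
Counting: q0(1)

1


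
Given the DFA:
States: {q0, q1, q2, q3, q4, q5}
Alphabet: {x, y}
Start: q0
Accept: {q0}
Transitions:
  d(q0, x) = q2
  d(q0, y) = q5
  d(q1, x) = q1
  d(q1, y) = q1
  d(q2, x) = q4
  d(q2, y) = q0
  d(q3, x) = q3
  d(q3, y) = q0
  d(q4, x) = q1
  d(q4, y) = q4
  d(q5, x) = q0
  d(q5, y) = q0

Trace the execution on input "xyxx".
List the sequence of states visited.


Input: xyxx
d(q0, x) = q2
d(q2, y) = q0
d(q0, x) = q2
d(q2, x) = q4


q0 -> q2 -> q0 -> q2 -> q4


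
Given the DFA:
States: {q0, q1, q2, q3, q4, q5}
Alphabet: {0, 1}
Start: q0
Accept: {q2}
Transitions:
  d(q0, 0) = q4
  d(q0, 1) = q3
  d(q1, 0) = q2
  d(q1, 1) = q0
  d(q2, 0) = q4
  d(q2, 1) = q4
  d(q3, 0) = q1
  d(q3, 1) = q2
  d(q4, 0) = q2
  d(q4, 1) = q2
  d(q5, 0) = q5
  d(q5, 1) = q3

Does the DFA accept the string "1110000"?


Trace: q0 -> q3 -> q2 -> q4 -> q2 -> q4 -> q2 -> q4
Final state: q4
Accept states: {q2}

No, rejected (final state q4 is not an accept state)


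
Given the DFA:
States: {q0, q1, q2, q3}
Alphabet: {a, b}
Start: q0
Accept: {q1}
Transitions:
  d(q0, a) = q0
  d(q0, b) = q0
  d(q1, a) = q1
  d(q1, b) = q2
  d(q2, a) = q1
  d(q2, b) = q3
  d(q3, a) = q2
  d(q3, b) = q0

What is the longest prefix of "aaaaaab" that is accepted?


Run the DFA, marking each prefix where the state is accepting:
  "" -> q0 [reject]
  "a" -> q0 [reject]
  "aa" -> q0 [reject]
  "aaa" -> q0 [reject]
  "aaaa" -> q0 [reject]
  "aaaaa" -> q0 [reject]
  "aaaaaa" -> q0 [reject]
  "aaaaaab" -> q0 [reject]

No prefix is accepted


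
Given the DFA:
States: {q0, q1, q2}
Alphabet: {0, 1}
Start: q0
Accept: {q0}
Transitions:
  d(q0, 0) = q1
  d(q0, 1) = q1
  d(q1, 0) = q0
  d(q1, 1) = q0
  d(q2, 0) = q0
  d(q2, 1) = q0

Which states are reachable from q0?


BFS from q0:
  layer 0: {q0}
  layer 1: {q1}

{q0, q1}


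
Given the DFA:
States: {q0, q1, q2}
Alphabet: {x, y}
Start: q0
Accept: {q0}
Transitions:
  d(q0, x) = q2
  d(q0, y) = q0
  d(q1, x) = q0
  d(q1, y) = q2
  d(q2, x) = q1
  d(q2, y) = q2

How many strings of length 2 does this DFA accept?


Enumerating all length-2 strings:
  "xx" -> q1 [reject]
  "xy" -> q2 [reject]
  "yx" -> q2 [reject]
  "yy" -> q0 [accept]

1 out of 4


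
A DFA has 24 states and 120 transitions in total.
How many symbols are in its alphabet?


Each state has exactly one transition per symbol.
|alphabet| = transitions / states = 120 / 24 = 5

5


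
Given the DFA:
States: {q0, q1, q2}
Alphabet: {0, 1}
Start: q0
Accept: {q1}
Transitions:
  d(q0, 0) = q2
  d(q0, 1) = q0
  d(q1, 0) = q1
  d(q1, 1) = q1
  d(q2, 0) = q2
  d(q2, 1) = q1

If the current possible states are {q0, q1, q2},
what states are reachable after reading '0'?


Apply transition on '0' from each current state:
  d(q0, 0) = q2
  d(q1, 0) = q1
  d(q2, 0) = q2

{q1, q2}


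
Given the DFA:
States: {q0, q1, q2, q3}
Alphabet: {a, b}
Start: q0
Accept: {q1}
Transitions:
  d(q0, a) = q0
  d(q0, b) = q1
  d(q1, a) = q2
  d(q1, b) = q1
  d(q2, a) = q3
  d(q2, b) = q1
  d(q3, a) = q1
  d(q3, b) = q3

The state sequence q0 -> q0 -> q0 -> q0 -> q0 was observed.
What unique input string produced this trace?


Trace back each transition to find the symbol:
  q0 --[a]--> q0
  q0 --[a]--> q0
  q0 --[a]--> q0
  q0 --[a]--> q0

"aaaa"


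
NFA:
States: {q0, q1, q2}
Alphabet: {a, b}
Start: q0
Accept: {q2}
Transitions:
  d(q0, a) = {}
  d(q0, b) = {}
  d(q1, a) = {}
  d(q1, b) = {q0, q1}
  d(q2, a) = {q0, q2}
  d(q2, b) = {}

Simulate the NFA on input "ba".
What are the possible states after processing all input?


Start: {q0}
  --b--> {}
  --a--> {}

{} (empty set, no valid transitions)


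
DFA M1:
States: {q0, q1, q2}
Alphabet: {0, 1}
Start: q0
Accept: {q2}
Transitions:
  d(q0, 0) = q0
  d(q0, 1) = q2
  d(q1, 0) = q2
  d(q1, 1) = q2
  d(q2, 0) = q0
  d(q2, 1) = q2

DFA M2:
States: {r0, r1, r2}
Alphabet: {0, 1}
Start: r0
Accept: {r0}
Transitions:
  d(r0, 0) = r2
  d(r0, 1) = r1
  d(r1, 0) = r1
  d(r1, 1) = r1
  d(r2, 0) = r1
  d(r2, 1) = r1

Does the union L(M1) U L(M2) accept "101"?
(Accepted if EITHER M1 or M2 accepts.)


M1: final=q2 accepted=True
M2: final=r1 accepted=False

Yes, union accepts


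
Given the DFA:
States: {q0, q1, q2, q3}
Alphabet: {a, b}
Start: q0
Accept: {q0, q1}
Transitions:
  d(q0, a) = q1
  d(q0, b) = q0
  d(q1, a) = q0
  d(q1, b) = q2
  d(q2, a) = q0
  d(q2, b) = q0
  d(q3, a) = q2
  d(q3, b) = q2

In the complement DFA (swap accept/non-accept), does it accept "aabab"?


Trace: q0 -> q1 -> q0 -> q0 -> q1 -> q2
Final: q2
Original accept: {q0, q1}
Complement: q2 is not in original accept

Yes, complement accepts (original rejects)


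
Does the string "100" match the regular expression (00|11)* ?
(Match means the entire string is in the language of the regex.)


|string| = 3; first = '1'; last = '0'

No, "100" does not match (00|11)*


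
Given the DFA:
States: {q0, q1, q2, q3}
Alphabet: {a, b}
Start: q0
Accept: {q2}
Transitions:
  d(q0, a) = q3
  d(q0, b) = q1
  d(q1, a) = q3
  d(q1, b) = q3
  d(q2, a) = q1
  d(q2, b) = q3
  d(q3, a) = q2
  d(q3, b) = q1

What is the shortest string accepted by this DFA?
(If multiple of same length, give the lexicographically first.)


BFS by string length (lex-first path to each state shown):
  len 0: q0<-""
  len 1: q1<-"b", q3<-"a"
  len 2: q1<-"ab", q2<-"aa", q3<-"ba"
Found accept state at length 2.

"aa"


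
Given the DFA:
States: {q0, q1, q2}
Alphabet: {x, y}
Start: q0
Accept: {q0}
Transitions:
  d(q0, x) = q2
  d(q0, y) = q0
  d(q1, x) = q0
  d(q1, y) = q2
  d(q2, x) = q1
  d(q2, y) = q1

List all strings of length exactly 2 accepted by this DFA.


All strings of length 2: 4 total
Accepted: 1

"yy"


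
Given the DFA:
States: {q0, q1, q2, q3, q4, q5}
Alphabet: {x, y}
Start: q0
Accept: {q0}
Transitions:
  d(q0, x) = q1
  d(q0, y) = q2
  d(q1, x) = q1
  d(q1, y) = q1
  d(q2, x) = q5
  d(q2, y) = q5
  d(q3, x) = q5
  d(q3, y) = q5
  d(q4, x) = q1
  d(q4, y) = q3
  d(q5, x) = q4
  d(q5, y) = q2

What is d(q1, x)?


Looking up transition d(q1, x)

q1


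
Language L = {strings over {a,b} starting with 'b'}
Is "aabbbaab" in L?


first symbol = 'a'

No, "aabbbaab" is not in L


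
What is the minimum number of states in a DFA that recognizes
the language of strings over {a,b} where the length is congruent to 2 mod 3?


States track (length) mod 3.
Need 3 states: one per remainder 0..2; accept = remainder 2.

3


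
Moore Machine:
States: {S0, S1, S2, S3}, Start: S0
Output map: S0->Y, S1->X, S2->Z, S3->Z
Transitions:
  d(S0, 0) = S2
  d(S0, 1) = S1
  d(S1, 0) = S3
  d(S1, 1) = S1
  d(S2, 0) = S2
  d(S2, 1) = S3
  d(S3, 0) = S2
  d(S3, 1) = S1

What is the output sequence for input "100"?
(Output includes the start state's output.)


Start: S0 (output Y)
  --1--> S1 (output X)
  --0--> S3 (output Z)
  --0--> S2 (output Z)

"YXZZ"


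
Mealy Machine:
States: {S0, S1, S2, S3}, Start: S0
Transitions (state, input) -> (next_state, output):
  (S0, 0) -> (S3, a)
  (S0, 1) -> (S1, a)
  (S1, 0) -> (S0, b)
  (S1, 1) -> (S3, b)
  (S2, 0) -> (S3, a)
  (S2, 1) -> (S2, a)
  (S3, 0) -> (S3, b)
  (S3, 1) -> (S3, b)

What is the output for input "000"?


Step-by-step:
  (S0, 0) -> (S3, a)
  (S3, 0) -> (S3, b)
  (S3, 0) -> (S3, b)

"abb"


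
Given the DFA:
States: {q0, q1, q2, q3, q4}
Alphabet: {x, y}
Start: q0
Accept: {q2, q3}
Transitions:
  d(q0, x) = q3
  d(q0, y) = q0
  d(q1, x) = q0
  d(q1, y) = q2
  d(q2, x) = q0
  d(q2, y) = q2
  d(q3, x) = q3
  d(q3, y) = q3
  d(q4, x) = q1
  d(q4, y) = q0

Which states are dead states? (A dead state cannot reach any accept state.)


Forward reachability from each state:
  q0 -> reaches accept state q3 (live)
  q1 -> reaches accept state q2 (live)
  q2 -> reaches accept state q2 (live)
  q3 -> reaches accept state q3 (live)
  q4 -> reaches accept state q2 (live)

None (all states can reach an accept state)


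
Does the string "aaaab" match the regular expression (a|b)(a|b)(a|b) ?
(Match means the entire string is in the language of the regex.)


|string| = 5; first = 'a'; last = 'b'

No, "aaaab" does not match (a|b)(a|b)(a|b)


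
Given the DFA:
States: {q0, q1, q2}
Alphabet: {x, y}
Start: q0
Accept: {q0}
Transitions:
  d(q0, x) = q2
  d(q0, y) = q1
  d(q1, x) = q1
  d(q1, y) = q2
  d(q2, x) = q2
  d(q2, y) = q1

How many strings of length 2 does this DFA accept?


Enumerating all length-2 strings:
  "xx" -> q2 [reject]
  "xy" -> q1 [reject]
  "yx" -> q1 [reject]
  "yy" -> q2 [reject]

0 out of 4


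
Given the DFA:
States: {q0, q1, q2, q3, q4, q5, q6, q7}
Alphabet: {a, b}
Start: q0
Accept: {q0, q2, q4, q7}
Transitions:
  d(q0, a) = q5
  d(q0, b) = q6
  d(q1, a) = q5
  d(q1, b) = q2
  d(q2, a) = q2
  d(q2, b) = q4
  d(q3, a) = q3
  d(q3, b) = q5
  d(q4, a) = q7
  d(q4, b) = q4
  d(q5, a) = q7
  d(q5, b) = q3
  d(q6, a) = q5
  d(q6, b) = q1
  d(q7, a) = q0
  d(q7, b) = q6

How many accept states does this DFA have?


Accept states listed: {q0, q2, q4, q7}
Counting: q0(1) q2(2) q4(3) q7(4)

4


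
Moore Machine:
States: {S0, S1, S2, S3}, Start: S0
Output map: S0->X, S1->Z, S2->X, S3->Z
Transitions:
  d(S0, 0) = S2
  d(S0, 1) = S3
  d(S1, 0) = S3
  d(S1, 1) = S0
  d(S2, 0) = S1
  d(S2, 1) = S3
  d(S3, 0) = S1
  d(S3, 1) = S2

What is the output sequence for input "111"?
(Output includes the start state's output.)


Start: S0 (output X)
  --1--> S3 (output Z)
  --1--> S2 (output X)
  --1--> S3 (output Z)

"XZXZ"


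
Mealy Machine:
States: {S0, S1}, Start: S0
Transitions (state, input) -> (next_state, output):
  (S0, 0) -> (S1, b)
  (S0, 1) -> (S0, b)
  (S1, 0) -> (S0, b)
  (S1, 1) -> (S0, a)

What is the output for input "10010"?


Step-by-step:
  (S0, 1) -> (S0, b)
  (S0, 0) -> (S1, b)
  (S1, 0) -> (S0, b)
  (S0, 1) -> (S0, b)
  (S0, 0) -> (S1, b)

"bbbbb"


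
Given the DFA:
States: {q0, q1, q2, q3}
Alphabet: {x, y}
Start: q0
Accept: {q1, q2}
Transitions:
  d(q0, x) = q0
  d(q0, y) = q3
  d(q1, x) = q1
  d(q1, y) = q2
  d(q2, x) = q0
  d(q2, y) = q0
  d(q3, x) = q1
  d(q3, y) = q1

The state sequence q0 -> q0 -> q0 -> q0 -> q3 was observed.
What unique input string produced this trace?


Trace back each transition to find the symbol:
  q0 --[x]--> q0
  q0 --[x]--> q0
  q0 --[x]--> q0
  q0 --[y]--> q3

"xxxy"
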